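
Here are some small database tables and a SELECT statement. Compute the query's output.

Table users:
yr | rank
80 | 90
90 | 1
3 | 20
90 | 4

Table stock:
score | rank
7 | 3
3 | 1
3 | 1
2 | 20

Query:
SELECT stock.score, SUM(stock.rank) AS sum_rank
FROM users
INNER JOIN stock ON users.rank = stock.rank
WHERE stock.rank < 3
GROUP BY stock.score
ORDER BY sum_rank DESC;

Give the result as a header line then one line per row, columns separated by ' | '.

== RESULT ==
stock.score | sum_rank
3 | 2

Derivation:
After JOIN stock (3 rows):
users.yr | users.rank | stock.score | stock.rank
90 | 1 | 3 | 1
90 | 1 | 3 | 1
3 | 20 | 2 | 20
After WHERE (2 rows):
users.yr | users.rank | stock.score | stock.rank
90 | 1 | 3 | 1
90 | 1 | 3 | 1
After GROUP BY (1 rows):
stock.score | sum_rank
3 | 2
After ORDER BY (1 rows):
stock.score | sum_rank
3 | 2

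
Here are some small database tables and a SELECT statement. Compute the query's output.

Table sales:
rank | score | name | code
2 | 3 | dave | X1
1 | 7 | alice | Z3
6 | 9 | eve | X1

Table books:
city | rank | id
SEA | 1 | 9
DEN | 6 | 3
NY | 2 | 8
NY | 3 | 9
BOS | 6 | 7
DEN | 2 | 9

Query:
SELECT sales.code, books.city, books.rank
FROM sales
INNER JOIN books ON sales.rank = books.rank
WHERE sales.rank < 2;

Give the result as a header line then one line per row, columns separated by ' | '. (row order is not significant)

== RESULT ==
sales.code | books.city | books.rank
Z3 | SEA | 1

Derivation:
After JOIN books (5 rows):
sales.rank | sales.score | sales.name | sales.code | books.city | books.rank | books.id
2 | 3 | dave | X1 | NY | 2 | 8
2 | 3 | dave | X1 | DEN | 2 | 9
1 | 7 | alice | Z3 | SEA | 1 | 9
6 | 9 | eve | X1 | DEN | 6 | 3
6 | 9 | eve | X1 | BOS | 6 | 7
After WHERE (1 rows):
sales.rank | sales.score | sales.name | sales.code | books.city | books.rank | books.id
1 | 7 | alice | Z3 | SEA | 1 | 9
After SELECT (1 rows):
sales.code | books.city | books.rank
Z3 | SEA | 1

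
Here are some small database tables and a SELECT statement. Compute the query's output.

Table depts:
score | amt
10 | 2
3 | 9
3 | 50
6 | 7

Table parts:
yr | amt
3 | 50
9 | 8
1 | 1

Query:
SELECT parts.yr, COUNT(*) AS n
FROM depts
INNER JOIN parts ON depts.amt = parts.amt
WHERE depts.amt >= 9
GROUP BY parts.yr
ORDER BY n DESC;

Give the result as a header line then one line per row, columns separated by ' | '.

After JOIN parts (1 rows):
depts.score | depts.amt | parts.yr | parts.amt
3 | 50 | 3 | 50
After WHERE (1 rows):
depts.score | depts.amt | parts.yr | parts.amt
3 | 50 | 3 | 50
After GROUP BY (1 rows):
parts.yr | n
3 | 1
After ORDER BY (1 rows):
parts.yr | n
3 | 1

== RESULT ==
parts.yr | n
3 | 1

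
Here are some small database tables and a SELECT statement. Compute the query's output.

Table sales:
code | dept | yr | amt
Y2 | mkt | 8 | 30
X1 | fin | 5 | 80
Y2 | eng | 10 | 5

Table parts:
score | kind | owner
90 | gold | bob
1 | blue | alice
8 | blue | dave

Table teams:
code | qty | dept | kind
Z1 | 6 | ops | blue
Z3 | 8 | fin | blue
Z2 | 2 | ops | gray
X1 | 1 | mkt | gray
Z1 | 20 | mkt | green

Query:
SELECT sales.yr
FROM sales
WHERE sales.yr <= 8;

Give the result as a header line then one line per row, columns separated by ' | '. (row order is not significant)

== RESULT ==
sales.yr
8
5

Derivation:
After WHERE (2 rows):
sales.code | sales.dept | sales.yr | sales.amt
Y2 | mkt | 8 | 30
X1 | fin | 5 | 80
After SELECT (2 rows):
sales.yr
8
5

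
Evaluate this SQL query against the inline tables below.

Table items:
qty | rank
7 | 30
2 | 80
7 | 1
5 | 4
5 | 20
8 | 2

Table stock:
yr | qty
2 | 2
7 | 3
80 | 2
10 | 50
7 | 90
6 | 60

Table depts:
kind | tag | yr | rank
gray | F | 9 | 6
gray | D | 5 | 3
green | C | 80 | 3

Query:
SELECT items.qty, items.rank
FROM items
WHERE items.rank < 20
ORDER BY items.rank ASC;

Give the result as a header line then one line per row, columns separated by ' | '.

== RESULT ==
items.qty | items.rank
7 | 1
8 | 2
5 | 4

Derivation:
After WHERE (3 rows):
items.qty | items.rank
7 | 1
5 | 4
8 | 2
After SELECT (3 rows):
items.qty | items.rank
7 | 1
5 | 4
8 | 2
After ORDER BY (3 rows):
items.qty | items.rank
7 | 1
8 | 2
5 | 4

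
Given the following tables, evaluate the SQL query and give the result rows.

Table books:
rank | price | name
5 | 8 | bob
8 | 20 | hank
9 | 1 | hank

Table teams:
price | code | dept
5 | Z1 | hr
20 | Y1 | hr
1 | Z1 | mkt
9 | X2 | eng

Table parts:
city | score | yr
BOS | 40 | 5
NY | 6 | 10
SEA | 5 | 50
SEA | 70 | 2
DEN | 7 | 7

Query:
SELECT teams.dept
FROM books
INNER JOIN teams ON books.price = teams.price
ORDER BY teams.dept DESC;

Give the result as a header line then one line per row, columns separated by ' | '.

== RESULT ==
teams.dept
mkt
hr

Derivation:
After JOIN teams (2 rows):
books.rank | books.price | books.name | teams.price | teams.code | teams.dept
8 | 20 | hank | 20 | Y1 | hr
9 | 1 | hank | 1 | Z1 | mkt
After SELECT (2 rows):
teams.dept
hr
mkt
After ORDER BY (2 rows):
teams.dept
mkt
hr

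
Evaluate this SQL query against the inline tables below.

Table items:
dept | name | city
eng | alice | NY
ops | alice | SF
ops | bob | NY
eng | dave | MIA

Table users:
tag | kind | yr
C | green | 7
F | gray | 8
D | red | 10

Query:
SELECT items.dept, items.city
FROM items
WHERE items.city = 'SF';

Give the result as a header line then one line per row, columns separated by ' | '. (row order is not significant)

== RESULT ==
items.dept | items.city
ops | SF

Derivation:
After WHERE (1 rows):
items.dept | items.name | items.city
ops | alice | SF
After SELECT (1 rows):
items.dept | items.city
ops | SF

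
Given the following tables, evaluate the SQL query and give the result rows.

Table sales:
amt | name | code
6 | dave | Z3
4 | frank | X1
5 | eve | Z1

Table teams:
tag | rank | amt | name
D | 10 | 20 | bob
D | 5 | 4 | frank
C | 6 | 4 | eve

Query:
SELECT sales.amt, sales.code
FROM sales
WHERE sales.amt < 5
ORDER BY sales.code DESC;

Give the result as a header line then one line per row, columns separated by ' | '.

== RESULT ==
sales.amt | sales.code
4 | X1

Derivation:
After WHERE (1 rows):
sales.amt | sales.name | sales.code
4 | frank | X1
After SELECT (1 rows):
sales.amt | sales.code
4 | X1
After ORDER BY (1 rows):
sales.amt | sales.code
4 | X1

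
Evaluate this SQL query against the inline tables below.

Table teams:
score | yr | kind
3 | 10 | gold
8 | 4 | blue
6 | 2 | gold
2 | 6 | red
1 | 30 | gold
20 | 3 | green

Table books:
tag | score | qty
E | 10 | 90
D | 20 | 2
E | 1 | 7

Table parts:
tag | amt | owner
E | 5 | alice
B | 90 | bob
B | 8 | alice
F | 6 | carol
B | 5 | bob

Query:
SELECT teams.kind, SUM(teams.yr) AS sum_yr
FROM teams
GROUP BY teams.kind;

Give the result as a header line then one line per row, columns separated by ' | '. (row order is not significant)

After GROUP BY (4 rows):
teams.kind | sum_yr
gold | 42
blue | 4
red | 6
green | 3

== RESULT ==
teams.kind | sum_yr
gold | 42
blue | 4
red | 6
green | 3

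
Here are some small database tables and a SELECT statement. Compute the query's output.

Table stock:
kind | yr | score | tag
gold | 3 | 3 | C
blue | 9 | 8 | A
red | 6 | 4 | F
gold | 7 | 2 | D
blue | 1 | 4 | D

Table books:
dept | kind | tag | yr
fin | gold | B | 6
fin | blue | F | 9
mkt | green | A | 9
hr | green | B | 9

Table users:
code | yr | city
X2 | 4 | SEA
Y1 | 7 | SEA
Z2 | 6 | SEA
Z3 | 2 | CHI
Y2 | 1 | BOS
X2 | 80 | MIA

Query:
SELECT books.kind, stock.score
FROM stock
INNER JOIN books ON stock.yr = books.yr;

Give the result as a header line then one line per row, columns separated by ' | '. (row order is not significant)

After JOIN books (4 rows):
stock.kind | stock.yr | stock.score | stock.tag | books.dept | books.kind | books.tag | books.yr
blue | 9 | 8 | A | fin | blue | F | 9
blue | 9 | 8 | A | mkt | green | A | 9
blue | 9 | 8 | A | hr | green | B | 9
red | 6 | 4 | F | fin | gold | B | 6
After SELECT (4 rows):
books.kind | stock.score
blue | 8
green | 8
green | 8
gold | 4

== RESULT ==
books.kind | stock.score
blue | 8
green | 8
green | 8
gold | 4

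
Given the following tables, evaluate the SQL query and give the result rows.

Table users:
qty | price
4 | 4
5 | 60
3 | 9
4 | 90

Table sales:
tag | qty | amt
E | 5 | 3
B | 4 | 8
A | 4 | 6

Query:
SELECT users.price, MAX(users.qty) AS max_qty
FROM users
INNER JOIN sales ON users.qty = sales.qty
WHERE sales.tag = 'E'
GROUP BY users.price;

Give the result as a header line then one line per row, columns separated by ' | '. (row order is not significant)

After JOIN sales (5 rows):
users.qty | users.price | sales.tag | sales.qty | sales.amt
4 | 4 | B | 4 | 8
4 | 4 | A | 4 | 6
5 | 60 | E | 5 | 3
4 | 90 | B | 4 | 8
4 | 90 | A | 4 | 6
After WHERE (1 rows):
users.qty | users.price | sales.tag | sales.qty | sales.amt
5 | 60 | E | 5 | 3
After GROUP BY (1 rows):
users.price | max_qty
60 | 5

== RESULT ==
users.price | max_qty
60 | 5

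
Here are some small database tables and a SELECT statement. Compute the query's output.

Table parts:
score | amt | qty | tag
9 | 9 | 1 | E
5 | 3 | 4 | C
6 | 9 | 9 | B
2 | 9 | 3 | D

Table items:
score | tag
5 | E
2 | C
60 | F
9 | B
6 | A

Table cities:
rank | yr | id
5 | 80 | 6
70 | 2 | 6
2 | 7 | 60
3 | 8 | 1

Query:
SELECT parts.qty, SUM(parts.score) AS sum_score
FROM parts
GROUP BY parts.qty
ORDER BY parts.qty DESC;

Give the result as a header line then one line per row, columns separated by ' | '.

== RESULT ==
parts.qty | sum_score
9 | 6
4 | 5
3 | 2
1 | 9

Derivation:
After GROUP BY (4 rows):
parts.qty | sum_score
1 | 9
4 | 5
9 | 6
3 | 2
After ORDER BY (4 rows):
parts.qty | sum_score
9 | 6
4 | 5
3 | 2
1 | 9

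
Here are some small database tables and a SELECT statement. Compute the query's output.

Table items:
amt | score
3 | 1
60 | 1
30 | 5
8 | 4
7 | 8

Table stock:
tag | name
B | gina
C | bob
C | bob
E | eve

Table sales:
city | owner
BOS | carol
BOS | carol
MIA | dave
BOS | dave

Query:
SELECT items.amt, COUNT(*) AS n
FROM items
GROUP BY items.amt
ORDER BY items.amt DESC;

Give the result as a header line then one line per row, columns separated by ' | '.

== RESULT ==
items.amt | n
60 | 1
30 | 1
8 | 1
7 | 1
3 | 1

Derivation:
After GROUP BY (5 rows):
items.amt | n
3 | 1
60 | 1
30 | 1
8 | 1
7 | 1
After ORDER BY (5 rows):
items.amt | n
60 | 1
30 | 1
8 | 1
7 | 1
3 | 1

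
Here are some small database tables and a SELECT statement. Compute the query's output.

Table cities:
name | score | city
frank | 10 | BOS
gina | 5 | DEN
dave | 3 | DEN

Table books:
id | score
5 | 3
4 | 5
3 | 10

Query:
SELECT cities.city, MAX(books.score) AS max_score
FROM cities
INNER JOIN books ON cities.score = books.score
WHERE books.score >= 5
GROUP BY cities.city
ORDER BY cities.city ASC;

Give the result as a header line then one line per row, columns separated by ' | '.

== RESULT ==
cities.city | max_score
BOS | 10
DEN | 5

Derivation:
After JOIN books (3 rows):
cities.name | cities.score | cities.city | books.id | books.score
frank | 10 | BOS | 3 | 10
gina | 5 | DEN | 4 | 5
dave | 3 | DEN | 5 | 3
After WHERE (2 rows):
cities.name | cities.score | cities.city | books.id | books.score
frank | 10 | BOS | 3 | 10
gina | 5 | DEN | 4 | 5
After GROUP BY (2 rows):
cities.city | max_score
BOS | 10
DEN | 5
After ORDER BY (2 rows):
cities.city | max_score
BOS | 10
DEN | 5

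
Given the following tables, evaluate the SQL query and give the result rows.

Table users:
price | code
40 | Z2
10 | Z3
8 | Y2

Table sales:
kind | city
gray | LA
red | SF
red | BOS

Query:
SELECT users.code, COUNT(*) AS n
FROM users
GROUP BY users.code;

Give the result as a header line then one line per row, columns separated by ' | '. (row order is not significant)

After GROUP BY (3 rows):
users.code | n
Z2 | 1
Z3 | 1
Y2 | 1

== RESULT ==
users.code | n
Z2 | 1
Z3 | 1
Y2 | 1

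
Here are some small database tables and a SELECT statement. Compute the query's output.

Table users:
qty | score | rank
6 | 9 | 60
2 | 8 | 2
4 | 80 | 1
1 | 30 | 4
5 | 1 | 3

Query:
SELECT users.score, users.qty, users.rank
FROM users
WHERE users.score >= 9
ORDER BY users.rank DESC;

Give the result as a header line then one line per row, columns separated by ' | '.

== RESULT ==
users.score | users.qty | users.rank
9 | 6 | 60
30 | 1 | 4
80 | 4 | 1

Derivation:
After WHERE (3 rows):
users.qty | users.score | users.rank
6 | 9 | 60
4 | 80 | 1
1 | 30 | 4
After SELECT (3 rows):
users.score | users.qty | users.rank
9 | 6 | 60
80 | 4 | 1
30 | 1 | 4
After ORDER BY (3 rows):
users.score | users.qty | users.rank
9 | 6 | 60
30 | 1 | 4
80 | 4 | 1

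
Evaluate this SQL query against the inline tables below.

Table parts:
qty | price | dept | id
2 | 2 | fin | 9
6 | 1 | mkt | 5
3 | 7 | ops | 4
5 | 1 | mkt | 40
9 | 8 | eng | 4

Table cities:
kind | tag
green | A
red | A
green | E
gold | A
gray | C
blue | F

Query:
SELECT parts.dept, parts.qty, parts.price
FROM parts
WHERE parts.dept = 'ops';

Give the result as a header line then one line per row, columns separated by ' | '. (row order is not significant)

After WHERE (1 rows):
parts.qty | parts.price | parts.dept | parts.id
3 | 7 | ops | 4
After SELECT (1 rows):
parts.dept | parts.qty | parts.price
ops | 3 | 7

== RESULT ==
parts.dept | parts.qty | parts.price
ops | 3 | 7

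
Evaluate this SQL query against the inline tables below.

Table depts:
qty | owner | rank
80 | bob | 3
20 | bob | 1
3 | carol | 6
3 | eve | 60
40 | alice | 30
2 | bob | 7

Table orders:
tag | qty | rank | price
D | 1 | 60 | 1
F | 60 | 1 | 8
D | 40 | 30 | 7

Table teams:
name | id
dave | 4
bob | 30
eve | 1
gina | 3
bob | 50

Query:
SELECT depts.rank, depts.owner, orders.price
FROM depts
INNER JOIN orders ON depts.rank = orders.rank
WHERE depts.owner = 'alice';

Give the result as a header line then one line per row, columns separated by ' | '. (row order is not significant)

== RESULT ==
depts.rank | depts.owner | orders.price
30 | alice | 7

Derivation:
After JOIN orders (3 rows):
depts.qty | depts.owner | depts.rank | orders.tag | orders.qty | orders.rank | orders.price
20 | bob | 1 | F | 60 | 1 | 8
3 | eve | 60 | D | 1 | 60 | 1
40 | alice | 30 | D | 40 | 30 | 7
After WHERE (1 rows):
depts.qty | depts.owner | depts.rank | orders.tag | orders.qty | orders.rank | orders.price
40 | alice | 30 | D | 40 | 30 | 7
After SELECT (1 rows):
depts.rank | depts.owner | orders.price
30 | alice | 7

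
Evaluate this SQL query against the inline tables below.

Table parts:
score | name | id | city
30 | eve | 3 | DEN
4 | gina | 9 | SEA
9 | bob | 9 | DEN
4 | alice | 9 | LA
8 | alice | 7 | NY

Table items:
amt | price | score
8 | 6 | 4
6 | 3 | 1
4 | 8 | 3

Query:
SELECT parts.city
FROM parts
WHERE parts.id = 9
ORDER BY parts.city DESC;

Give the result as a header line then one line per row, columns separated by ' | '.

== RESULT ==
parts.city
SEA
LA
DEN

Derivation:
After WHERE (3 rows):
parts.score | parts.name | parts.id | parts.city
4 | gina | 9 | SEA
9 | bob | 9 | DEN
4 | alice | 9 | LA
After SELECT (3 rows):
parts.city
SEA
DEN
LA
After ORDER BY (3 rows):
parts.city
SEA
LA
DEN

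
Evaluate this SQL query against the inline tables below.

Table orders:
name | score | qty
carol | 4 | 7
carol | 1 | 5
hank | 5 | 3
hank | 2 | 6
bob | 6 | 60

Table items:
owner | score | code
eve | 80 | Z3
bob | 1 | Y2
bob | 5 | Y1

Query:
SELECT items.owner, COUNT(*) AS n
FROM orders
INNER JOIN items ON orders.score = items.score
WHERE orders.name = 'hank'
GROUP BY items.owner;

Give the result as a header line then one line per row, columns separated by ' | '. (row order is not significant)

After JOIN items (2 rows):
orders.name | orders.score | orders.qty | items.owner | items.score | items.code
carol | 1 | 5 | bob | 1 | Y2
hank | 5 | 3 | bob | 5 | Y1
After WHERE (1 rows):
orders.name | orders.score | orders.qty | items.owner | items.score | items.code
hank | 5 | 3 | bob | 5 | Y1
After GROUP BY (1 rows):
items.owner | n
bob | 1

== RESULT ==
items.owner | n
bob | 1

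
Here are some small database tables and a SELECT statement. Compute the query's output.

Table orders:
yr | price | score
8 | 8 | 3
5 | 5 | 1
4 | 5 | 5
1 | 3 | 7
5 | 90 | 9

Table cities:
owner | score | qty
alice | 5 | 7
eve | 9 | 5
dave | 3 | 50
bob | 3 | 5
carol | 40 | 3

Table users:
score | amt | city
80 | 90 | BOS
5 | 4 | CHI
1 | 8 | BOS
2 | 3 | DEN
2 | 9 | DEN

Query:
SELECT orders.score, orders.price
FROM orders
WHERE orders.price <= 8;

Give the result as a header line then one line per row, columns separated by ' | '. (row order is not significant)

After WHERE (4 rows):
orders.yr | orders.price | orders.score
8 | 8 | 3
5 | 5 | 1
4 | 5 | 5
1 | 3 | 7
After SELECT (4 rows):
orders.score | orders.price
3 | 8
1 | 5
5 | 5
7 | 3

== RESULT ==
orders.score | orders.price
3 | 8
1 | 5
5 | 5
7 | 3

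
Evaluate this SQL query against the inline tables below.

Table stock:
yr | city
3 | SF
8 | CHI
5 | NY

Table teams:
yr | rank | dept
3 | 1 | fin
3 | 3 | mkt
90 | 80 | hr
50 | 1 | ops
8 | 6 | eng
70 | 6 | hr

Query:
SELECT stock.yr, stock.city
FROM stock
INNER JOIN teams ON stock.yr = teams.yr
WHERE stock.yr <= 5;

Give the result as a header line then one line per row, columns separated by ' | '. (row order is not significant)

== RESULT ==
stock.yr | stock.city
3 | SF
3 | SF

Derivation:
After JOIN teams (3 rows):
stock.yr | stock.city | teams.yr | teams.rank | teams.dept
3 | SF | 3 | 1 | fin
3 | SF | 3 | 3 | mkt
8 | CHI | 8 | 6 | eng
After WHERE (2 rows):
stock.yr | stock.city | teams.yr | teams.rank | teams.dept
3 | SF | 3 | 1 | fin
3 | SF | 3 | 3 | mkt
After SELECT (2 rows):
stock.yr | stock.city
3 | SF
3 | SF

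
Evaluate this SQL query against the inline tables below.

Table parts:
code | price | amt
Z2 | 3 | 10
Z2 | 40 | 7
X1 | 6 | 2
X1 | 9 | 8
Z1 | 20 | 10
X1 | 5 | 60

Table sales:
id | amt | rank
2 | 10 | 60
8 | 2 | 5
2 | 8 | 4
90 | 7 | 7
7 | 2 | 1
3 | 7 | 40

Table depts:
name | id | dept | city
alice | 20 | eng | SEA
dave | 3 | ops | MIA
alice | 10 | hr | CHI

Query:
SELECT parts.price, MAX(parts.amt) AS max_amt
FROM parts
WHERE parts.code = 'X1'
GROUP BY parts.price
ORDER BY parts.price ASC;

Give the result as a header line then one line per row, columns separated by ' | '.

After WHERE (3 rows):
parts.code | parts.price | parts.amt
X1 | 6 | 2
X1 | 9 | 8
X1 | 5 | 60
After GROUP BY (3 rows):
parts.price | max_amt
6 | 2
9 | 8
5 | 60
After ORDER BY (3 rows):
parts.price | max_amt
5 | 60
6 | 2
9 | 8

== RESULT ==
parts.price | max_amt
5 | 60
6 | 2
9 | 8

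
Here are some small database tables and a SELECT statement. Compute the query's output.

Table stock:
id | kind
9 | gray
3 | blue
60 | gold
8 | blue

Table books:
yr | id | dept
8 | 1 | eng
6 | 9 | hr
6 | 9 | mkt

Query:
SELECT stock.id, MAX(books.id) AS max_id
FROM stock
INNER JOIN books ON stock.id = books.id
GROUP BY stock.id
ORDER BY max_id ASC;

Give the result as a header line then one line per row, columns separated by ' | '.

After JOIN books (2 rows):
stock.id | stock.kind | books.yr | books.id | books.dept
9 | gray | 6 | 9 | hr
9 | gray | 6 | 9 | mkt
After GROUP BY (1 rows):
stock.id | max_id
9 | 9
After ORDER BY (1 rows):
stock.id | max_id
9 | 9

== RESULT ==
stock.id | max_id
9 | 9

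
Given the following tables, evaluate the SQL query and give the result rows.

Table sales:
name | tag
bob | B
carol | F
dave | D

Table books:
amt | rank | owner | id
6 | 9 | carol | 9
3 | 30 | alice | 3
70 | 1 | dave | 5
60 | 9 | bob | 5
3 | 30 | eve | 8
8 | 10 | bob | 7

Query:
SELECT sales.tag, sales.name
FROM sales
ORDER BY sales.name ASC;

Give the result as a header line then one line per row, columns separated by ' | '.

After SELECT (3 rows):
sales.tag | sales.name
B | bob
F | carol
D | dave
After ORDER BY (3 rows):
sales.tag | sales.name
B | bob
F | carol
D | dave

== RESULT ==
sales.tag | sales.name
B | bob
F | carol
D | dave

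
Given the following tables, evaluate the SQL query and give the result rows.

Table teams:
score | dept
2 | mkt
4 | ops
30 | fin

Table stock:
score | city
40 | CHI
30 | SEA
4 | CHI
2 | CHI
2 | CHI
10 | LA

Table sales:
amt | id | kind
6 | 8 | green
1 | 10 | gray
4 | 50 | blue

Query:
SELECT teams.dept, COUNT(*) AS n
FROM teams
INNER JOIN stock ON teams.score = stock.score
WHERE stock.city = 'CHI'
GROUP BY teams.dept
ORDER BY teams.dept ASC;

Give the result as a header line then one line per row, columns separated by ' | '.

== RESULT ==
teams.dept | n
mkt | 2
ops | 1

Derivation:
After JOIN stock (4 rows):
teams.score | teams.dept | stock.score | stock.city
2 | mkt | 2 | CHI
2 | mkt | 2 | CHI
4 | ops | 4 | CHI
30 | fin | 30 | SEA
After WHERE (3 rows):
teams.score | teams.dept | stock.score | stock.city
2 | mkt | 2 | CHI
2 | mkt | 2 | CHI
4 | ops | 4 | CHI
After GROUP BY (2 rows):
teams.dept | n
mkt | 2
ops | 1
After ORDER BY (2 rows):
teams.dept | n
mkt | 2
ops | 1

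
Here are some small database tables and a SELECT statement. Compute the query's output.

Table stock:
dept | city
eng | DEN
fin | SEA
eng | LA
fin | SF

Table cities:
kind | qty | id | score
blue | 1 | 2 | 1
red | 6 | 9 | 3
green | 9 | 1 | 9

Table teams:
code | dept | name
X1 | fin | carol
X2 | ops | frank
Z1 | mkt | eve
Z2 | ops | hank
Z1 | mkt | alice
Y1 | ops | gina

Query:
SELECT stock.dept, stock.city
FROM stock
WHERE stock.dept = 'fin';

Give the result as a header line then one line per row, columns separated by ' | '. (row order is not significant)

== RESULT ==
stock.dept | stock.city
fin | SEA
fin | SF

Derivation:
After WHERE (2 rows):
stock.dept | stock.city
fin | SEA
fin | SF
After SELECT (2 rows):
stock.dept | stock.city
fin | SEA
fin | SF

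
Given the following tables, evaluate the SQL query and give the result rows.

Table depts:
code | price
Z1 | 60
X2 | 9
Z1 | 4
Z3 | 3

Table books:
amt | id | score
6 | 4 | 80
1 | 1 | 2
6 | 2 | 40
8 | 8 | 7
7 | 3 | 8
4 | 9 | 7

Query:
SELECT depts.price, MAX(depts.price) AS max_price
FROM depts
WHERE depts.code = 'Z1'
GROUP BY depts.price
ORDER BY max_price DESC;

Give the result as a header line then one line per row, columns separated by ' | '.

After WHERE (2 rows):
depts.code | depts.price
Z1 | 60
Z1 | 4
After GROUP BY (2 rows):
depts.price | max_price
60 | 60
4 | 4
After ORDER BY (2 rows):
depts.price | max_price
60 | 60
4 | 4

== RESULT ==
depts.price | max_price
60 | 60
4 | 4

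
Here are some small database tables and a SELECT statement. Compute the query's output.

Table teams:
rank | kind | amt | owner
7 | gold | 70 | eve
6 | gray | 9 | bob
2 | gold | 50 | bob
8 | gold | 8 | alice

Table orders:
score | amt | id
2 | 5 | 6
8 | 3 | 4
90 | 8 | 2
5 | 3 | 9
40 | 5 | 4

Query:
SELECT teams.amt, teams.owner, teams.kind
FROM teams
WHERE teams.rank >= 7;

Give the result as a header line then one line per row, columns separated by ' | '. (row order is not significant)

== RESULT ==
teams.amt | teams.owner | teams.kind
70 | eve | gold
8 | alice | gold

Derivation:
After WHERE (2 rows):
teams.rank | teams.kind | teams.amt | teams.owner
7 | gold | 70 | eve
8 | gold | 8 | alice
After SELECT (2 rows):
teams.amt | teams.owner | teams.kind
70 | eve | gold
8 | alice | gold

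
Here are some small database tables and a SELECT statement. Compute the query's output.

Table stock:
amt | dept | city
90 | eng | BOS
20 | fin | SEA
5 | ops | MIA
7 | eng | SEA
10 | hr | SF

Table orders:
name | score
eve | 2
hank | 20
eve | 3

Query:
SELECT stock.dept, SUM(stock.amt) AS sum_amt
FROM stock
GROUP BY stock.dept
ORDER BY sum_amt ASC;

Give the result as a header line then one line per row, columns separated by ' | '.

After GROUP BY (4 rows):
stock.dept | sum_amt
eng | 97
fin | 20
ops | 5
hr | 10
After ORDER BY (4 rows):
stock.dept | sum_amt
ops | 5
hr | 10
fin | 20
eng | 97

== RESULT ==
stock.dept | sum_amt
ops | 5
hr | 10
fin | 20
eng | 97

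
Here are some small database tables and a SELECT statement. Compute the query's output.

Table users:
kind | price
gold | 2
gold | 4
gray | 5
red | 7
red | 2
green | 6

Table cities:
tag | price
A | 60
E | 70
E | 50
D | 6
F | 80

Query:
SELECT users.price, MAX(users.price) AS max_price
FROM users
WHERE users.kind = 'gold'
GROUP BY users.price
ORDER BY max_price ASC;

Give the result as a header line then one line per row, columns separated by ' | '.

== RESULT ==
users.price | max_price
2 | 2
4 | 4

Derivation:
After WHERE (2 rows):
users.kind | users.price
gold | 2
gold | 4
After GROUP BY (2 rows):
users.price | max_price
2 | 2
4 | 4
After ORDER BY (2 rows):
users.price | max_price
2 | 2
4 | 4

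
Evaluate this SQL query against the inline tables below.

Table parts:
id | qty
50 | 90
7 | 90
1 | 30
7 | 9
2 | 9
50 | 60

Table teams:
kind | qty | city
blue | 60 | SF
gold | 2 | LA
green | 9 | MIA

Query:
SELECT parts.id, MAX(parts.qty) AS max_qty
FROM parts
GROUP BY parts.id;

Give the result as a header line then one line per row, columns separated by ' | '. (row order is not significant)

After GROUP BY (4 rows):
parts.id | max_qty
50 | 90
7 | 90
1 | 30
2 | 9

== RESULT ==
parts.id | max_qty
50 | 90
7 | 90
1 | 30
2 | 9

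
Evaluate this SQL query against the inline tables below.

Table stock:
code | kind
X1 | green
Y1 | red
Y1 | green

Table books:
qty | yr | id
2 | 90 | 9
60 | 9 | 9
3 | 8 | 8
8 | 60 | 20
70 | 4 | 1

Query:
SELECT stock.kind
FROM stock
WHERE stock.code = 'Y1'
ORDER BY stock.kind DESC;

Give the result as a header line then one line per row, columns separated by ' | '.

== RESULT ==
stock.kind
red
green

Derivation:
After WHERE (2 rows):
stock.code | stock.kind
Y1 | red
Y1 | green
After SELECT (2 rows):
stock.kind
red
green
After ORDER BY (2 rows):
stock.kind
red
green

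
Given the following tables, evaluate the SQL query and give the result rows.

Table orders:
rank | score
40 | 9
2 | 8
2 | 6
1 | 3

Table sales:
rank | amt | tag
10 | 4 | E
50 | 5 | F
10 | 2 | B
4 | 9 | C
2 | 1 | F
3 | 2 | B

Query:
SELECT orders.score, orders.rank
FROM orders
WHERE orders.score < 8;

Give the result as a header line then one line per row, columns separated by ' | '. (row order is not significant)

After WHERE (2 rows):
orders.rank | orders.score
2 | 6
1 | 3
After SELECT (2 rows):
orders.score | orders.rank
6 | 2
3 | 1

== RESULT ==
orders.score | orders.rank
6 | 2
3 | 1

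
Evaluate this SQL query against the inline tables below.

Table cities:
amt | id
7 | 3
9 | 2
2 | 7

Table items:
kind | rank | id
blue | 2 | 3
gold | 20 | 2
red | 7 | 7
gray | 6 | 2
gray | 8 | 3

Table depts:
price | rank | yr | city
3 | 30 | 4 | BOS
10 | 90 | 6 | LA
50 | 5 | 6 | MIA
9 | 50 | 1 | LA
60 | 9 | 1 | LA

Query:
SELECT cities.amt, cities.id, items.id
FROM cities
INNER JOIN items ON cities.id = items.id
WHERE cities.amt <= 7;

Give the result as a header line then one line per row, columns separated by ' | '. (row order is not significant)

== RESULT ==
cities.amt | cities.id | items.id
7 | 3 | 3
7 | 3 | 3
2 | 7 | 7

Derivation:
After JOIN items (5 rows):
cities.amt | cities.id | items.kind | items.rank | items.id
7 | 3 | blue | 2 | 3
7 | 3 | gray | 8 | 3
9 | 2 | gold | 20 | 2
9 | 2 | gray | 6 | 2
2 | 7 | red | 7 | 7
After WHERE (3 rows):
cities.amt | cities.id | items.kind | items.rank | items.id
7 | 3 | blue | 2 | 3
7 | 3 | gray | 8 | 3
2 | 7 | red | 7 | 7
After SELECT (3 rows):
cities.amt | cities.id | items.id
7 | 3 | 3
7 | 3 | 3
2 | 7 | 7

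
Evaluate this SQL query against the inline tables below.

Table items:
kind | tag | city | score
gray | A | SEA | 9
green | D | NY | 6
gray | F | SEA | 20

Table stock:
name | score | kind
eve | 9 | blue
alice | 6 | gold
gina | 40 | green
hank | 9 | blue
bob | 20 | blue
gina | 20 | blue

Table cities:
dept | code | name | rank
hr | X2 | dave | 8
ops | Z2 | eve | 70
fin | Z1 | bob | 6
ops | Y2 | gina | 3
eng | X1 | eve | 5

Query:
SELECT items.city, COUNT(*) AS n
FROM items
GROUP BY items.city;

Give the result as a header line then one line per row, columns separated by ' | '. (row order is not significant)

After GROUP BY (2 rows):
items.city | n
SEA | 2
NY | 1

== RESULT ==
items.city | n
SEA | 2
NY | 1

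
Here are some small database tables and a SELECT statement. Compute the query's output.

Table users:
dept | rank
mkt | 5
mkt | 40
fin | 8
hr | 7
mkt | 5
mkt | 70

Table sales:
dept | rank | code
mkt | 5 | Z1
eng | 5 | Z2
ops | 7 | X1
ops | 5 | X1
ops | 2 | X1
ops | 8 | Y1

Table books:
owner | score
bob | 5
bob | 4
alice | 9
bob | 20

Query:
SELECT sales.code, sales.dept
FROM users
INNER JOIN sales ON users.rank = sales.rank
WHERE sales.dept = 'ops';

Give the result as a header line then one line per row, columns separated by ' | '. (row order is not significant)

== RESULT ==
sales.code | sales.dept
X1 | ops
Y1 | ops
X1 | ops
X1 | ops

Derivation:
After JOIN sales (8 rows):
users.dept | users.rank | sales.dept | sales.rank | sales.code
mkt | 5 | mkt | 5 | Z1
mkt | 5 | eng | 5 | Z2
mkt | 5 | ops | 5 | X1
fin | 8 | ops | 8 | Y1
hr | 7 | ops | 7 | X1
mkt | 5 | mkt | 5 | Z1
mkt | 5 | eng | 5 | Z2
mkt | 5 | ops | 5 | X1
After WHERE (4 rows):
users.dept | users.rank | sales.dept | sales.rank | sales.code
mkt | 5 | ops | 5 | X1
fin | 8 | ops | 8 | Y1
hr | 7 | ops | 7 | X1
mkt | 5 | ops | 5 | X1
After SELECT (4 rows):
sales.code | sales.dept
X1 | ops
Y1 | ops
X1 | ops
X1 | ops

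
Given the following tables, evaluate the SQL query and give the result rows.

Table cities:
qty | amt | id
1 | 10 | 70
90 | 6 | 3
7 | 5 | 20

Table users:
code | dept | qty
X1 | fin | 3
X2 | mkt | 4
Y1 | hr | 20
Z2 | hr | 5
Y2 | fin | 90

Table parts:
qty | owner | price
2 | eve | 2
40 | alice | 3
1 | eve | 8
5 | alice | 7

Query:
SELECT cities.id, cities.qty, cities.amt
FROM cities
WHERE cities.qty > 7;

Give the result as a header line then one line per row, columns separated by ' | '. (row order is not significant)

After WHERE (1 rows):
cities.qty | cities.amt | cities.id
90 | 6 | 3
After SELECT (1 rows):
cities.id | cities.qty | cities.amt
3 | 90 | 6

== RESULT ==
cities.id | cities.qty | cities.amt
3 | 90 | 6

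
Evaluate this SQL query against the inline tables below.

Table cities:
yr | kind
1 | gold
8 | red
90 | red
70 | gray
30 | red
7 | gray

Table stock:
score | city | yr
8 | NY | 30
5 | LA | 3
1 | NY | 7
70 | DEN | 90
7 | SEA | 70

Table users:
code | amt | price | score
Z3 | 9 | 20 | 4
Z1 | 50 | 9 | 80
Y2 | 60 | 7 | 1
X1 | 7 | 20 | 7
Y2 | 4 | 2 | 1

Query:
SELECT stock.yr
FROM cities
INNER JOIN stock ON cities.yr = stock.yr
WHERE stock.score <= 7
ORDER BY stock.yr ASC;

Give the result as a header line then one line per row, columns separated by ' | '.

== RESULT ==
stock.yr
7
70

Derivation:
After JOIN stock (4 rows):
cities.yr | cities.kind | stock.score | stock.city | stock.yr
90 | red | 70 | DEN | 90
70 | gray | 7 | SEA | 70
30 | red | 8 | NY | 30
7 | gray | 1 | NY | 7
After WHERE (2 rows):
cities.yr | cities.kind | stock.score | stock.city | stock.yr
70 | gray | 7 | SEA | 70
7 | gray | 1 | NY | 7
After SELECT (2 rows):
stock.yr
70
7
After ORDER BY (2 rows):
stock.yr
7
70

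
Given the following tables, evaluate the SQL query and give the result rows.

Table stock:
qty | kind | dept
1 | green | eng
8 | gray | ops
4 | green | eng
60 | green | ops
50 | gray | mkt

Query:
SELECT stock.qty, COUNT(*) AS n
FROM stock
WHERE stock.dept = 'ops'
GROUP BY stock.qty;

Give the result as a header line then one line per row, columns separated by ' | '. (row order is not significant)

== RESULT ==
stock.qty | n
8 | 1
60 | 1

Derivation:
After WHERE (2 rows):
stock.qty | stock.kind | stock.dept
8 | gray | ops
60 | green | ops
After GROUP BY (2 rows):
stock.qty | n
8 | 1
60 | 1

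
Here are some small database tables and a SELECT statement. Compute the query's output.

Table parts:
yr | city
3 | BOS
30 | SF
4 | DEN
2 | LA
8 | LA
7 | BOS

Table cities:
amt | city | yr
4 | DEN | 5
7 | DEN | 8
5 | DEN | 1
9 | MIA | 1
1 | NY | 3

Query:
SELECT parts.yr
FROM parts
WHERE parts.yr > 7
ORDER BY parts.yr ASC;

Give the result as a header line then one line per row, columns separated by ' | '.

== RESULT ==
parts.yr
8
30

Derivation:
After WHERE (2 rows):
parts.yr | parts.city
30 | SF
8 | LA
After SELECT (2 rows):
parts.yr
30
8
After ORDER BY (2 rows):
parts.yr
8
30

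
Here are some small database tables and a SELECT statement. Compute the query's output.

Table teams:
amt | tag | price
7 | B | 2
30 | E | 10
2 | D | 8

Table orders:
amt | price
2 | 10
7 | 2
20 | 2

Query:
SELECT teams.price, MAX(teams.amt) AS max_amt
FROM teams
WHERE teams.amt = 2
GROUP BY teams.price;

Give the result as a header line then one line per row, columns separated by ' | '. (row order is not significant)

After WHERE (1 rows):
teams.amt | teams.tag | teams.price
2 | D | 8
After GROUP BY (1 rows):
teams.price | max_amt
8 | 2

== RESULT ==
teams.price | max_amt
8 | 2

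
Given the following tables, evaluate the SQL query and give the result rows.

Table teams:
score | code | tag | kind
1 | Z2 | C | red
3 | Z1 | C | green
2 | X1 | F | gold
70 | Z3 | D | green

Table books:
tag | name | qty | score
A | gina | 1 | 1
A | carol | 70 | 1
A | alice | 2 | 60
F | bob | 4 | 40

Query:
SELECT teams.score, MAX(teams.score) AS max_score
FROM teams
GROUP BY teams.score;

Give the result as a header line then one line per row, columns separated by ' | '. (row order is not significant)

== RESULT ==
teams.score | max_score
1 | 1
3 | 3
2 | 2
70 | 70

Derivation:
After GROUP BY (4 rows):
teams.score | max_score
1 | 1
3 | 3
2 | 2
70 | 70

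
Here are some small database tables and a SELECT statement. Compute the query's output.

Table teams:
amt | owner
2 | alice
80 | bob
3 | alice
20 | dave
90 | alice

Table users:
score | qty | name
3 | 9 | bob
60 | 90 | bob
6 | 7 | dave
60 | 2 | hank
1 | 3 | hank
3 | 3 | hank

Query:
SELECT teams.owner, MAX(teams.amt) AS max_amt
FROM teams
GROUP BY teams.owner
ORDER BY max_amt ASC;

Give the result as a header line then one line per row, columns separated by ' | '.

After GROUP BY (3 rows):
teams.owner | max_amt
alice | 90
bob | 80
dave | 20
After ORDER BY (3 rows):
teams.owner | max_amt
dave | 20
bob | 80
alice | 90

== RESULT ==
teams.owner | max_amt
dave | 20
bob | 80
alice | 90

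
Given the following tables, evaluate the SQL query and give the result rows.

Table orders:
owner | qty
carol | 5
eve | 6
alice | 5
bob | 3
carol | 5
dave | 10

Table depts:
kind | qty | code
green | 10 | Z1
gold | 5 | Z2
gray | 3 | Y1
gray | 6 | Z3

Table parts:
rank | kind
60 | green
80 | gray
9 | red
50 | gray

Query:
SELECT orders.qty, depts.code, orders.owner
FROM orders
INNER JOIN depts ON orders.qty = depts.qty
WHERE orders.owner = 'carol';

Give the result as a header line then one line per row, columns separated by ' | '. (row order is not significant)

== RESULT ==
orders.qty | depts.code | orders.owner
5 | Z2 | carol
5 | Z2 | carol

Derivation:
After JOIN depts (6 rows):
orders.owner | orders.qty | depts.kind | depts.qty | depts.code
carol | 5 | gold | 5 | Z2
eve | 6 | gray | 6 | Z3
alice | 5 | gold | 5 | Z2
bob | 3 | gray | 3 | Y1
carol | 5 | gold | 5 | Z2
dave | 10 | green | 10 | Z1
After WHERE (2 rows):
orders.owner | orders.qty | depts.kind | depts.qty | depts.code
carol | 5 | gold | 5 | Z2
carol | 5 | gold | 5 | Z2
After SELECT (2 rows):
orders.qty | depts.code | orders.owner
5 | Z2 | carol
5 | Z2 | carol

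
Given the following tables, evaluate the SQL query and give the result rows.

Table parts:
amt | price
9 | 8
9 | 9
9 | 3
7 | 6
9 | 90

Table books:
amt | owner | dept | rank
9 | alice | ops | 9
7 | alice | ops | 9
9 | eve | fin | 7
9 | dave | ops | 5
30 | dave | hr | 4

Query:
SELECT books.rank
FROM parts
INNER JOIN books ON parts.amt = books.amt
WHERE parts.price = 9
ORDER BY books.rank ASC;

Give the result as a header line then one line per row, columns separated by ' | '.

== RESULT ==
books.rank
5
7
9

Derivation:
After JOIN books (13 rows):
parts.amt | parts.price | books.amt | books.owner | books.dept | books.rank
9 | 8 | 9 | alice | ops | 9
9 | 8 | 9 | eve | fin | 7
9 | 8 | 9 | dave | ops | 5
9 | 9 | 9 | alice | ops | 9
9 | 9 | 9 | eve | fin | 7
9 | 9 | 9 | dave | ops | 5
9 | 3 | 9 | alice | ops | 9
9 | 3 | 9 | eve | fin | 7
9 | 3 | 9 | dave | ops | 5
7 | 6 | 7 | alice | ops | 9
9 | 90 | 9 | alice | ops | 9
9 | 90 | 9 | eve | fin | 7
9 | 90 | 9 | dave | ops | 5
After WHERE (3 rows):
parts.amt | parts.price | books.amt | books.owner | books.dept | books.rank
9 | 9 | 9 | alice | ops | 9
9 | 9 | 9 | eve | fin | 7
9 | 9 | 9 | dave | ops | 5
After SELECT (3 rows):
books.rank
9
7
5
After ORDER BY (3 rows):
books.rank
5
7
9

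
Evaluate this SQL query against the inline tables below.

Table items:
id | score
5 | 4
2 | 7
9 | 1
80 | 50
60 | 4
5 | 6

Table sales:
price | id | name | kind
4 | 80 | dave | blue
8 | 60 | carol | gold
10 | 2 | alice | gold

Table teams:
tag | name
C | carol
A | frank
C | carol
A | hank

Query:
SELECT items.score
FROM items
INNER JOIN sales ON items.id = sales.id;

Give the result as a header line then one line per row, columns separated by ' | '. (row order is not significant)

== RESULT ==
items.score
7
50
4

Derivation:
After JOIN sales (3 rows):
items.id | items.score | sales.price | sales.id | sales.name | sales.kind
2 | 7 | 10 | 2 | alice | gold
80 | 50 | 4 | 80 | dave | blue
60 | 4 | 8 | 60 | carol | gold
After SELECT (3 rows):
items.score
7
50
4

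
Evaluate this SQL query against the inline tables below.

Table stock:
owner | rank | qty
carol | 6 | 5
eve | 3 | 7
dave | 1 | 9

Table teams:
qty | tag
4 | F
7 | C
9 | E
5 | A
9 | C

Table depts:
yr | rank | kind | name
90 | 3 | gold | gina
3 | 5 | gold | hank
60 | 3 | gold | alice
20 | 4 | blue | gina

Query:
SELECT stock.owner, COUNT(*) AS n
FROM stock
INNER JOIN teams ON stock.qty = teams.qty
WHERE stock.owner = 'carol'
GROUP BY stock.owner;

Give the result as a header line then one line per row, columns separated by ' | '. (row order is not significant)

== RESULT ==
stock.owner | n
carol | 1

Derivation:
After JOIN teams (4 rows):
stock.owner | stock.rank | stock.qty | teams.qty | teams.tag
carol | 6 | 5 | 5 | A
eve | 3 | 7 | 7 | C
dave | 1 | 9 | 9 | E
dave | 1 | 9 | 9 | C
After WHERE (1 rows):
stock.owner | stock.rank | stock.qty | teams.qty | teams.tag
carol | 6 | 5 | 5 | A
After GROUP BY (1 rows):
stock.owner | n
carol | 1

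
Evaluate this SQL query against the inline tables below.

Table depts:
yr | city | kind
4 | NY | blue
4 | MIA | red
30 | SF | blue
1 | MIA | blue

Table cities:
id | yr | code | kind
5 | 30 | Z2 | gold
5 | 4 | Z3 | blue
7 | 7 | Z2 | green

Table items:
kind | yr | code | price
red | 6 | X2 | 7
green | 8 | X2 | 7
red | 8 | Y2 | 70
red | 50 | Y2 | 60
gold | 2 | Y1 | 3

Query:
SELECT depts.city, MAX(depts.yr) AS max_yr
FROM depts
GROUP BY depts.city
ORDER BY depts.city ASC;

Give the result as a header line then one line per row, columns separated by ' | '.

After GROUP BY (3 rows):
depts.city | max_yr
NY | 4
MIA | 4
SF | 30
After ORDER BY (3 rows):
depts.city | max_yr
MIA | 4
NY | 4
SF | 30

== RESULT ==
depts.city | max_yr
MIA | 4
NY | 4
SF | 30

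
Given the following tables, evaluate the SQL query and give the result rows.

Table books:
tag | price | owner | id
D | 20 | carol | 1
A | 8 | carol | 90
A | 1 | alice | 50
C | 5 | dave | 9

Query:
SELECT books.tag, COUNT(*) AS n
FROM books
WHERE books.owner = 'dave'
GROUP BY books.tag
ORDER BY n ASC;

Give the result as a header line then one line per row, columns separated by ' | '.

After WHERE (1 rows):
books.tag | books.price | books.owner | books.id
C | 5 | dave | 9
After GROUP BY (1 rows):
books.tag | n
C | 1
After ORDER BY (1 rows):
books.tag | n
C | 1

== RESULT ==
books.tag | n
C | 1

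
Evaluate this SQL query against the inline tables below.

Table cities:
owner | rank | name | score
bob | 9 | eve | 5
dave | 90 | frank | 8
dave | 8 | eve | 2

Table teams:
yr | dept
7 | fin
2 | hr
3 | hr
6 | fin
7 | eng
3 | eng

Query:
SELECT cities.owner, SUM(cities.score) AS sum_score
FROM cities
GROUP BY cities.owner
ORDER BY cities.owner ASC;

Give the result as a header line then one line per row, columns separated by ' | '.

== RESULT ==
cities.owner | sum_score
bob | 5
dave | 10

Derivation:
After GROUP BY (2 rows):
cities.owner | sum_score
bob | 5
dave | 10
After ORDER BY (2 rows):
cities.owner | sum_score
bob | 5
dave | 10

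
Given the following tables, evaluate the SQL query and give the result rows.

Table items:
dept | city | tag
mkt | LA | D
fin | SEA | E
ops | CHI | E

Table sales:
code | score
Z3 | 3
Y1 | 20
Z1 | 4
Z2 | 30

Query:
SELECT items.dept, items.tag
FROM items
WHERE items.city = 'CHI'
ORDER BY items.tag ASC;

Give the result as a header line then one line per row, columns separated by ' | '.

After WHERE (1 rows):
items.dept | items.city | items.tag
ops | CHI | E
After SELECT (1 rows):
items.dept | items.tag
ops | E
After ORDER BY (1 rows):
items.dept | items.tag
ops | E

== RESULT ==
items.dept | items.tag
ops | E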